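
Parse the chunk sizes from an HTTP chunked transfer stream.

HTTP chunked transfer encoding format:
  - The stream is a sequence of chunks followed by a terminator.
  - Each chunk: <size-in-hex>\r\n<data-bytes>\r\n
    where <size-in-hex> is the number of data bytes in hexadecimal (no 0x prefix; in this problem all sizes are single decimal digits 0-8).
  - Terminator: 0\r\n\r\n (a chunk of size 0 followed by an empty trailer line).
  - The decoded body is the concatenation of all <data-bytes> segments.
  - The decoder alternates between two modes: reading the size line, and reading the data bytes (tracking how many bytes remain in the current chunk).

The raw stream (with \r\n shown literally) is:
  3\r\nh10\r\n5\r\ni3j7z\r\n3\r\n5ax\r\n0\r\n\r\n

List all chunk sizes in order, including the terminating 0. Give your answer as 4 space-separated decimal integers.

Chunk 1: stream[0..1]='3' size=0x3=3, data at stream[3..6]='h10' -> body[0..3], body so far='h10'
Chunk 2: stream[8..9]='5' size=0x5=5, data at stream[11..16]='i3j7z' -> body[3..8], body so far='h10i3j7z'
Chunk 3: stream[18..19]='3' size=0x3=3, data at stream[21..24]='5ax' -> body[8..11], body so far='h10i3j7z5ax'
Chunk 4: stream[26..27]='0' size=0 (terminator). Final body='h10i3j7z5ax' (11 bytes)

Answer: 3 5 3 0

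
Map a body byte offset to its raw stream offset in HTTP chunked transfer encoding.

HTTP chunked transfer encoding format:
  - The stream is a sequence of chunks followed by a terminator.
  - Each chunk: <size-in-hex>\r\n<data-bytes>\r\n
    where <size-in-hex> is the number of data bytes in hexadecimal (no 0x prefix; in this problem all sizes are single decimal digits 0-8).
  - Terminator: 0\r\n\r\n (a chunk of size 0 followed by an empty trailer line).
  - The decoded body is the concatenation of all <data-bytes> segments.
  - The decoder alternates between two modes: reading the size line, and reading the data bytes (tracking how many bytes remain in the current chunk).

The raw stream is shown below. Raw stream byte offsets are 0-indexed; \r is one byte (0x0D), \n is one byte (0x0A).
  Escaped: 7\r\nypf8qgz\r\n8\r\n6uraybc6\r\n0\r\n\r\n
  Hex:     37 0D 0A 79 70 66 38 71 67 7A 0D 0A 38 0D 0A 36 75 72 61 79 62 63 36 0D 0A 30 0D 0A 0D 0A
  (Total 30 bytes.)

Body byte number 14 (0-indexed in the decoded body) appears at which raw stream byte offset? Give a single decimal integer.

Answer: 22

Derivation:
Chunk 1: stream[0..1]='7' size=0x7=7, data at stream[3..10]='ypf8qgz' -> body[0..7], body so far='ypf8qgz'
Chunk 2: stream[12..13]='8' size=0x8=8, data at stream[15..23]='6uraybc6' -> body[7..15], body so far='ypf8qgz6uraybc6'
Chunk 3: stream[25..26]='0' size=0 (terminator). Final body='ypf8qgz6uraybc6' (15 bytes)
Body byte 14 at stream offset 22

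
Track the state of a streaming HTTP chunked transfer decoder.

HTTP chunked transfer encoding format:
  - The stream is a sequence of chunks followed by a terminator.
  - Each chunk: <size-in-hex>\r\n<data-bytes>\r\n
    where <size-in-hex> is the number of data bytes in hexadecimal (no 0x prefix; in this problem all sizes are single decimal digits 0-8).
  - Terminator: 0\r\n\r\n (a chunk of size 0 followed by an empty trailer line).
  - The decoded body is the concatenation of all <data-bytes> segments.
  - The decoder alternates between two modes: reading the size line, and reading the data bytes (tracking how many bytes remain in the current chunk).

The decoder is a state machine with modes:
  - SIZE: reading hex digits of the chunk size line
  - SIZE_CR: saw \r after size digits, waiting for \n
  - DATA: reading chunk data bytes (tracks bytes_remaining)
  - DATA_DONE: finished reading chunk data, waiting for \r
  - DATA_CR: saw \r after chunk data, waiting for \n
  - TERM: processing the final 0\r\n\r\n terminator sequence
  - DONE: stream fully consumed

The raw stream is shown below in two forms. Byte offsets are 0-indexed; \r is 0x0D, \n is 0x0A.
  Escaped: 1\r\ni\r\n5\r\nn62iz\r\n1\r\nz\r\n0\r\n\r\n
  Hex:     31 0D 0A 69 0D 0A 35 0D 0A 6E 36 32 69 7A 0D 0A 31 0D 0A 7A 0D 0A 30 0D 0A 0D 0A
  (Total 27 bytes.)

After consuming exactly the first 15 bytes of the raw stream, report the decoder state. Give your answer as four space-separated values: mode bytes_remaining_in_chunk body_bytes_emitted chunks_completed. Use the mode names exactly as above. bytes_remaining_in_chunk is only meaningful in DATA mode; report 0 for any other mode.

Byte 0 = '1': mode=SIZE remaining=0 emitted=0 chunks_done=0
Byte 1 = 0x0D: mode=SIZE_CR remaining=0 emitted=0 chunks_done=0
Byte 2 = 0x0A: mode=DATA remaining=1 emitted=0 chunks_done=0
Byte 3 = 'i': mode=DATA_DONE remaining=0 emitted=1 chunks_done=0
Byte 4 = 0x0D: mode=DATA_CR remaining=0 emitted=1 chunks_done=0
Byte 5 = 0x0A: mode=SIZE remaining=0 emitted=1 chunks_done=1
Byte 6 = '5': mode=SIZE remaining=0 emitted=1 chunks_done=1
Byte 7 = 0x0D: mode=SIZE_CR remaining=0 emitted=1 chunks_done=1
Byte 8 = 0x0A: mode=DATA remaining=5 emitted=1 chunks_done=1
Byte 9 = 'n': mode=DATA remaining=4 emitted=2 chunks_done=1
Byte 10 = '6': mode=DATA remaining=3 emitted=3 chunks_done=1
Byte 11 = '2': mode=DATA remaining=2 emitted=4 chunks_done=1
Byte 12 = 'i': mode=DATA remaining=1 emitted=5 chunks_done=1
Byte 13 = 'z': mode=DATA_DONE remaining=0 emitted=6 chunks_done=1
Byte 14 = 0x0D: mode=DATA_CR remaining=0 emitted=6 chunks_done=1

Answer: DATA_CR 0 6 1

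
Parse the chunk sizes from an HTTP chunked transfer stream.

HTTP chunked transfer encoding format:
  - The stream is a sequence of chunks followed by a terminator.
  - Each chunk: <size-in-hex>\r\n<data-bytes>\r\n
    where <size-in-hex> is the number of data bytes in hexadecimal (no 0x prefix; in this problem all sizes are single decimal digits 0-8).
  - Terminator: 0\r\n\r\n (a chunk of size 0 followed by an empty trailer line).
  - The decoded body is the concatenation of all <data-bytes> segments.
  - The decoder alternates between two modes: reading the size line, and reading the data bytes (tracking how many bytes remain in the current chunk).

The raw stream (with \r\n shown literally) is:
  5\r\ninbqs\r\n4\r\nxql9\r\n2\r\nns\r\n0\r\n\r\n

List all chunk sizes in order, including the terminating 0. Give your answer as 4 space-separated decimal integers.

Answer: 5 4 2 0

Derivation:
Chunk 1: stream[0..1]='5' size=0x5=5, data at stream[3..8]='inbqs' -> body[0..5], body so far='inbqs'
Chunk 2: stream[10..11]='4' size=0x4=4, data at stream[13..17]='xql9' -> body[5..9], body so far='inbqsxql9'
Chunk 3: stream[19..20]='2' size=0x2=2, data at stream[22..24]='ns' -> body[9..11], body so far='inbqsxql9ns'
Chunk 4: stream[26..27]='0' size=0 (terminator). Final body='inbqsxql9ns' (11 bytes)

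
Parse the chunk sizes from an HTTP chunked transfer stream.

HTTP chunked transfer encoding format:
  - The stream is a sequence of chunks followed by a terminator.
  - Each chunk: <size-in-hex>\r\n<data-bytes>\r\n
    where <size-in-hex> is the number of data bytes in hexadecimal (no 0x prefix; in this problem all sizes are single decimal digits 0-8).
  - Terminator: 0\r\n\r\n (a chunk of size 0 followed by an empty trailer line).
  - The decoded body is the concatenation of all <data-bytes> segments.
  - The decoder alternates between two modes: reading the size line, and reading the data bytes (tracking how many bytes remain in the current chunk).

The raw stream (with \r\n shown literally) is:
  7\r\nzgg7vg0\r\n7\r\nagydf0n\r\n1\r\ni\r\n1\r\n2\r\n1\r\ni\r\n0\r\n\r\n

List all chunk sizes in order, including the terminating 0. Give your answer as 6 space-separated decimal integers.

Chunk 1: stream[0..1]='7' size=0x7=7, data at stream[3..10]='zgg7vg0' -> body[0..7], body so far='zgg7vg0'
Chunk 2: stream[12..13]='7' size=0x7=7, data at stream[15..22]='agydf0n' -> body[7..14], body so far='zgg7vg0agydf0n'
Chunk 3: stream[24..25]='1' size=0x1=1, data at stream[27..28]='i' -> body[14..15], body so far='zgg7vg0agydf0ni'
Chunk 4: stream[30..31]='1' size=0x1=1, data at stream[33..34]='2' -> body[15..16], body so far='zgg7vg0agydf0ni2'
Chunk 5: stream[36..37]='1' size=0x1=1, data at stream[39..40]='i' -> body[16..17], body so far='zgg7vg0agydf0ni2i'
Chunk 6: stream[42..43]='0' size=0 (terminator). Final body='zgg7vg0agydf0ni2i' (17 bytes)

Answer: 7 7 1 1 1 0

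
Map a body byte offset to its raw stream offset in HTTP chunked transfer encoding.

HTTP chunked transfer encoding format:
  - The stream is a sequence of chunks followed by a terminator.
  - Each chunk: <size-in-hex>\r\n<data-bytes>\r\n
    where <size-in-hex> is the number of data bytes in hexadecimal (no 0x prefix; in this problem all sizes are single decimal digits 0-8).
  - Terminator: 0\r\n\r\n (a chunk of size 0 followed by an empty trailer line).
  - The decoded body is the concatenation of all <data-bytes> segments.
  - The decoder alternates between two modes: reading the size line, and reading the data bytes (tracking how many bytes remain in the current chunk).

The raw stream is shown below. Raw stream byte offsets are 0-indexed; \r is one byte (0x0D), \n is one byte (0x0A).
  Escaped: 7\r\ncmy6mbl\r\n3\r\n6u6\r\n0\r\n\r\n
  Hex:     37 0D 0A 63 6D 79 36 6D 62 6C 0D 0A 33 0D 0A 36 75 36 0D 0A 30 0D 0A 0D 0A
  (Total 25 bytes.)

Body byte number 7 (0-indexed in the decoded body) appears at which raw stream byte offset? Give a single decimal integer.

Answer: 15

Derivation:
Chunk 1: stream[0..1]='7' size=0x7=7, data at stream[3..10]='cmy6mbl' -> body[0..7], body so far='cmy6mbl'
Chunk 2: stream[12..13]='3' size=0x3=3, data at stream[15..18]='6u6' -> body[7..10], body so far='cmy6mbl6u6'
Chunk 3: stream[20..21]='0' size=0 (terminator). Final body='cmy6mbl6u6' (10 bytes)
Body byte 7 at stream offset 15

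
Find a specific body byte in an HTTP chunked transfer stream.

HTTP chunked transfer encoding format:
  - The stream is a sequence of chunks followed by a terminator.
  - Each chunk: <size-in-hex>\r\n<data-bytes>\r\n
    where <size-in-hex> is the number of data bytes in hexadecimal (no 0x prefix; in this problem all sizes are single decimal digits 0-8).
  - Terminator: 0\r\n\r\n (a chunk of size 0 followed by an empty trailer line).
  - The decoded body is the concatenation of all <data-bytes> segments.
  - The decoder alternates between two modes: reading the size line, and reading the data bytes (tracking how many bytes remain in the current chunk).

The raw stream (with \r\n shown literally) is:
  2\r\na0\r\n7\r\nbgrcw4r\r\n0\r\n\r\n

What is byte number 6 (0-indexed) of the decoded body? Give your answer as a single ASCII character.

Chunk 1: stream[0..1]='2' size=0x2=2, data at stream[3..5]='a0' -> body[0..2], body so far='a0'
Chunk 2: stream[7..8]='7' size=0x7=7, data at stream[10..17]='bgrcw4r' -> body[2..9], body so far='a0bgrcw4r'
Chunk 3: stream[19..20]='0' size=0 (terminator). Final body='a0bgrcw4r' (9 bytes)
Body byte 6 = 'w'

Answer: w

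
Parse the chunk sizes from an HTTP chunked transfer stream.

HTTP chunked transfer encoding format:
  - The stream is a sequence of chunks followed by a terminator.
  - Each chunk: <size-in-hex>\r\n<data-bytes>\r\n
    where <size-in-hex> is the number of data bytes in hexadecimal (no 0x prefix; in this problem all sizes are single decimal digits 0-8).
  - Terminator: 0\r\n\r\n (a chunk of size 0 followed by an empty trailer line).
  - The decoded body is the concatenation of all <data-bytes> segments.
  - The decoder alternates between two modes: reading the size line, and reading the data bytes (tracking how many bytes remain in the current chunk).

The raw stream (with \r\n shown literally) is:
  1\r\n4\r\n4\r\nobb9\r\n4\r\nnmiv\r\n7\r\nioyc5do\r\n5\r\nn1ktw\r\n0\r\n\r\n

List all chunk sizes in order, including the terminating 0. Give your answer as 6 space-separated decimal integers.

Answer: 1 4 4 7 5 0

Derivation:
Chunk 1: stream[0..1]='1' size=0x1=1, data at stream[3..4]='4' -> body[0..1], body so far='4'
Chunk 2: stream[6..7]='4' size=0x4=4, data at stream[9..13]='obb9' -> body[1..5], body so far='4obb9'
Chunk 3: stream[15..16]='4' size=0x4=4, data at stream[18..22]='nmiv' -> body[5..9], body so far='4obb9nmiv'
Chunk 4: stream[24..25]='7' size=0x7=7, data at stream[27..34]='ioyc5do' -> body[9..16], body so far='4obb9nmivioyc5do'
Chunk 5: stream[36..37]='5' size=0x5=5, data at stream[39..44]='n1ktw' -> body[16..21], body so far='4obb9nmivioyc5don1ktw'
Chunk 6: stream[46..47]='0' size=0 (terminator). Final body='4obb9nmivioyc5don1ktw' (21 bytes)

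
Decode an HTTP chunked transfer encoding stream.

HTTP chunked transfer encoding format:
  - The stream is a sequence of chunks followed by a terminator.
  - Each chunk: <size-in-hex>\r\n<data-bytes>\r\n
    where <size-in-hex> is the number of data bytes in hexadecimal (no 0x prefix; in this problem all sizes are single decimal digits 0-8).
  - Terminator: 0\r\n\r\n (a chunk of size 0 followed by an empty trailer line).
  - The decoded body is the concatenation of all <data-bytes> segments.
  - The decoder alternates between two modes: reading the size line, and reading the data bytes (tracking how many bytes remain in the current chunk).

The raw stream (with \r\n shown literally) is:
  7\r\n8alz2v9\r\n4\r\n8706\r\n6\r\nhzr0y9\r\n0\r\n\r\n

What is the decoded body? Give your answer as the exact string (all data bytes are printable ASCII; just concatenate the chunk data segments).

Answer: 8alz2v98706hzr0y9

Derivation:
Chunk 1: stream[0..1]='7' size=0x7=7, data at stream[3..10]='8alz2v9' -> body[0..7], body so far='8alz2v9'
Chunk 2: stream[12..13]='4' size=0x4=4, data at stream[15..19]='8706' -> body[7..11], body so far='8alz2v98706'
Chunk 3: stream[21..22]='6' size=0x6=6, data at stream[24..30]='hzr0y9' -> body[11..17], body so far='8alz2v98706hzr0y9'
Chunk 4: stream[32..33]='0' size=0 (terminator). Final body='8alz2v98706hzr0y9' (17 bytes)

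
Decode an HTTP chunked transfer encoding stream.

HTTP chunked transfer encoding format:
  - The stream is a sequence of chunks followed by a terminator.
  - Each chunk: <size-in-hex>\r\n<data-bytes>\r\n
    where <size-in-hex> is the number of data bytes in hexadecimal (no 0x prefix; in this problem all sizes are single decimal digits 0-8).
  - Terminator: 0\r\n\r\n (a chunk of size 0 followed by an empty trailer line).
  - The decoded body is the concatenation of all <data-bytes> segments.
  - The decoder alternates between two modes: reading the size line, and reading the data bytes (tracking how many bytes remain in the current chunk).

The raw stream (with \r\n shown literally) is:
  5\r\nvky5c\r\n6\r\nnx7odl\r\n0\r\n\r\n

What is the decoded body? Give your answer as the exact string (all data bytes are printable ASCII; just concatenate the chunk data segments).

Chunk 1: stream[0..1]='5' size=0x5=5, data at stream[3..8]='vky5c' -> body[0..5], body so far='vky5c'
Chunk 2: stream[10..11]='6' size=0x6=6, data at stream[13..19]='nx7odl' -> body[5..11], body so far='vky5cnx7odl'
Chunk 3: stream[21..22]='0' size=0 (terminator). Final body='vky5cnx7odl' (11 bytes)

Answer: vky5cnx7odl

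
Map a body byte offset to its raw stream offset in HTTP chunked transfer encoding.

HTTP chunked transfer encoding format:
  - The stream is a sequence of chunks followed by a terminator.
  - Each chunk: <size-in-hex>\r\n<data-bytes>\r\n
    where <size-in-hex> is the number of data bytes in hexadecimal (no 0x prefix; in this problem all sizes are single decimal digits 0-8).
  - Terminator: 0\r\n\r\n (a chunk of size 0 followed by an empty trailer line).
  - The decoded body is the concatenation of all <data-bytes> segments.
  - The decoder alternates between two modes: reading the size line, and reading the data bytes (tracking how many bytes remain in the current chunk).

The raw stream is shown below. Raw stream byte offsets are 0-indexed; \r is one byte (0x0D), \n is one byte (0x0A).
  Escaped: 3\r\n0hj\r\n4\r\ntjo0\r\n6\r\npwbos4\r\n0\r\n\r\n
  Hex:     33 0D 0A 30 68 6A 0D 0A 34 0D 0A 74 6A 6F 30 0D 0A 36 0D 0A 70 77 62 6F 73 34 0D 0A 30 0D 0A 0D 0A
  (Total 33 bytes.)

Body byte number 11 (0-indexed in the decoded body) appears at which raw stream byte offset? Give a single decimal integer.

Chunk 1: stream[0..1]='3' size=0x3=3, data at stream[3..6]='0hj' -> body[0..3], body so far='0hj'
Chunk 2: stream[8..9]='4' size=0x4=4, data at stream[11..15]='tjo0' -> body[3..7], body so far='0hjtjo0'
Chunk 3: stream[17..18]='6' size=0x6=6, data at stream[20..26]='pwbos4' -> body[7..13], body so far='0hjtjo0pwbos4'
Chunk 4: stream[28..29]='0' size=0 (terminator). Final body='0hjtjo0pwbos4' (13 bytes)
Body byte 11 at stream offset 24

Answer: 24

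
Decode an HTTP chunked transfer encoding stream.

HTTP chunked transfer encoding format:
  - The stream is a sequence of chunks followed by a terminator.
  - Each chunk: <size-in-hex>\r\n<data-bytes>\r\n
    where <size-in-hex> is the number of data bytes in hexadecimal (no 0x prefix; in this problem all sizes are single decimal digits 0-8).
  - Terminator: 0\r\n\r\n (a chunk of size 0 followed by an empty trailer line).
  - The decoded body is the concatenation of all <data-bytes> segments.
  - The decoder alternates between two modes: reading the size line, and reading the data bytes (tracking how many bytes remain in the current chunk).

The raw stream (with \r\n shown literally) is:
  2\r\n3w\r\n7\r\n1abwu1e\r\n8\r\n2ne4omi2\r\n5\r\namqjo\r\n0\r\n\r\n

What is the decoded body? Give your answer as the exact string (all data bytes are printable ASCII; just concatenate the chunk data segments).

Answer: 3w1abwu1e2ne4omi2amqjo

Derivation:
Chunk 1: stream[0..1]='2' size=0x2=2, data at stream[3..5]='3w' -> body[0..2], body so far='3w'
Chunk 2: stream[7..8]='7' size=0x7=7, data at stream[10..17]='1abwu1e' -> body[2..9], body so far='3w1abwu1e'
Chunk 3: stream[19..20]='8' size=0x8=8, data at stream[22..30]='2ne4omi2' -> body[9..17], body so far='3w1abwu1e2ne4omi2'
Chunk 4: stream[32..33]='5' size=0x5=5, data at stream[35..40]='amqjo' -> body[17..22], body so far='3w1abwu1e2ne4omi2amqjo'
Chunk 5: stream[42..43]='0' size=0 (terminator). Final body='3w1abwu1e2ne4omi2amqjo' (22 bytes)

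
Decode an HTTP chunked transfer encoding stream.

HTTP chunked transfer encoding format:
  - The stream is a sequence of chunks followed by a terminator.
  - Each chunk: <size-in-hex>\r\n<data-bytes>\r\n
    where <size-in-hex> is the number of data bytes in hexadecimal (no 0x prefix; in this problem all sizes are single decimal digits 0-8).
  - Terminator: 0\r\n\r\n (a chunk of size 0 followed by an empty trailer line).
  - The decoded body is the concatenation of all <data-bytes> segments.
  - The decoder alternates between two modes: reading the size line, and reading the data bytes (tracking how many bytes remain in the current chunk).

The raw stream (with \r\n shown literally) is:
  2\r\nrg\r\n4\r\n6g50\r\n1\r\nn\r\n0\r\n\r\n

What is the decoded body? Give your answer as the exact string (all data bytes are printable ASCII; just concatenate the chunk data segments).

Answer: rg6g50n

Derivation:
Chunk 1: stream[0..1]='2' size=0x2=2, data at stream[3..5]='rg' -> body[0..2], body so far='rg'
Chunk 2: stream[7..8]='4' size=0x4=4, data at stream[10..14]='6g50' -> body[2..6], body so far='rg6g50'
Chunk 3: stream[16..17]='1' size=0x1=1, data at stream[19..20]='n' -> body[6..7], body so far='rg6g50n'
Chunk 4: stream[22..23]='0' size=0 (terminator). Final body='rg6g50n' (7 bytes)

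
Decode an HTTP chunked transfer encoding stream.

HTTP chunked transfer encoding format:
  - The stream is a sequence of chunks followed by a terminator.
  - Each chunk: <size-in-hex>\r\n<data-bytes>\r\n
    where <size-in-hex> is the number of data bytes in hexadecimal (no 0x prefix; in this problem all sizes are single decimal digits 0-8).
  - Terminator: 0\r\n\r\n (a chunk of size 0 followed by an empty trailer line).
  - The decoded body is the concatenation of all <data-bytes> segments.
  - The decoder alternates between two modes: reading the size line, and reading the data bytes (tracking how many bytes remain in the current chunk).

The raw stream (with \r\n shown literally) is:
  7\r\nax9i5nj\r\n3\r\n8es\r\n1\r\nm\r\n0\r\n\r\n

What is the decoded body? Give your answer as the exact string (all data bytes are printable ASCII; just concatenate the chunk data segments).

Chunk 1: stream[0..1]='7' size=0x7=7, data at stream[3..10]='ax9i5nj' -> body[0..7], body so far='ax9i5nj'
Chunk 2: stream[12..13]='3' size=0x3=3, data at stream[15..18]='8es' -> body[7..10], body so far='ax9i5nj8es'
Chunk 3: stream[20..21]='1' size=0x1=1, data at stream[23..24]='m' -> body[10..11], body so far='ax9i5nj8esm'
Chunk 4: stream[26..27]='0' size=0 (terminator). Final body='ax9i5nj8esm' (11 bytes)

Answer: ax9i5nj8esm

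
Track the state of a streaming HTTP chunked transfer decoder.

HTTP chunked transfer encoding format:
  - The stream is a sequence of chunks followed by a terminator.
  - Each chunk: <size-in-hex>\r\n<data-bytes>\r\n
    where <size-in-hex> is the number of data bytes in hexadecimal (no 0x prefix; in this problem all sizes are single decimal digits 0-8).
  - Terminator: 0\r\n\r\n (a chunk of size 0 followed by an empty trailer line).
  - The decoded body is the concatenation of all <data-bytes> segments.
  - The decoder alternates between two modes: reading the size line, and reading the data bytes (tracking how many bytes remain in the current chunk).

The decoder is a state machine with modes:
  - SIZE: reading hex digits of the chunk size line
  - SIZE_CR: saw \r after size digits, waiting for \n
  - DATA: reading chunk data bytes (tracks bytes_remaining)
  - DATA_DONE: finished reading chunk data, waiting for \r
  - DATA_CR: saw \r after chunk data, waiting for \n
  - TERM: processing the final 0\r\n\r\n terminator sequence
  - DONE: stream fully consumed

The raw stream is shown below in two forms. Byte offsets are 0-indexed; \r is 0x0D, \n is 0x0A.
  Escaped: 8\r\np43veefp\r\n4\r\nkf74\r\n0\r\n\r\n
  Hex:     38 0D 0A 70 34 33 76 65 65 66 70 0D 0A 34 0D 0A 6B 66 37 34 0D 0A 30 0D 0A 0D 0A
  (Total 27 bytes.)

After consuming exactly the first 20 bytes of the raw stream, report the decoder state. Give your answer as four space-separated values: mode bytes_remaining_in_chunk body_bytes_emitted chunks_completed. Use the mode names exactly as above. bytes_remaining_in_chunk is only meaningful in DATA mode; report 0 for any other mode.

Byte 0 = '8': mode=SIZE remaining=0 emitted=0 chunks_done=0
Byte 1 = 0x0D: mode=SIZE_CR remaining=0 emitted=0 chunks_done=0
Byte 2 = 0x0A: mode=DATA remaining=8 emitted=0 chunks_done=0
Byte 3 = 'p': mode=DATA remaining=7 emitted=1 chunks_done=0
Byte 4 = '4': mode=DATA remaining=6 emitted=2 chunks_done=0
Byte 5 = '3': mode=DATA remaining=5 emitted=3 chunks_done=0
Byte 6 = 'v': mode=DATA remaining=4 emitted=4 chunks_done=0
Byte 7 = 'e': mode=DATA remaining=3 emitted=5 chunks_done=0
Byte 8 = 'e': mode=DATA remaining=2 emitted=6 chunks_done=0
Byte 9 = 'f': mode=DATA remaining=1 emitted=7 chunks_done=0
Byte 10 = 'p': mode=DATA_DONE remaining=0 emitted=8 chunks_done=0
Byte 11 = 0x0D: mode=DATA_CR remaining=0 emitted=8 chunks_done=0
Byte 12 = 0x0A: mode=SIZE remaining=0 emitted=8 chunks_done=1
Byte 13 = '4': mode=SIZE remaining=0 emitted=8 chunks_done=1
Byte 14 = 0x0D: mode=SIZE_CR remaining=0 emitted=8 chunks_done=1
Byte 15 = 0x0A: mode=DATA remaining=4 emitted=8 chunks_done=1
Byte 16 = 'k': mode=DATA remaining=3 emitted=9 chunks_done=1
Byte 17 = 'f': mode=DATA remaining=2 emitted=10 chunks_done=1
Byte 18 = '7': mode=DATA remaining=1 emitted=11 chunks_done=1
Byte 19 = '4': mode=DATA_DONE remaining=0 emitted=12 chunks_done=1

Answer: DATA_DONE 0 12 1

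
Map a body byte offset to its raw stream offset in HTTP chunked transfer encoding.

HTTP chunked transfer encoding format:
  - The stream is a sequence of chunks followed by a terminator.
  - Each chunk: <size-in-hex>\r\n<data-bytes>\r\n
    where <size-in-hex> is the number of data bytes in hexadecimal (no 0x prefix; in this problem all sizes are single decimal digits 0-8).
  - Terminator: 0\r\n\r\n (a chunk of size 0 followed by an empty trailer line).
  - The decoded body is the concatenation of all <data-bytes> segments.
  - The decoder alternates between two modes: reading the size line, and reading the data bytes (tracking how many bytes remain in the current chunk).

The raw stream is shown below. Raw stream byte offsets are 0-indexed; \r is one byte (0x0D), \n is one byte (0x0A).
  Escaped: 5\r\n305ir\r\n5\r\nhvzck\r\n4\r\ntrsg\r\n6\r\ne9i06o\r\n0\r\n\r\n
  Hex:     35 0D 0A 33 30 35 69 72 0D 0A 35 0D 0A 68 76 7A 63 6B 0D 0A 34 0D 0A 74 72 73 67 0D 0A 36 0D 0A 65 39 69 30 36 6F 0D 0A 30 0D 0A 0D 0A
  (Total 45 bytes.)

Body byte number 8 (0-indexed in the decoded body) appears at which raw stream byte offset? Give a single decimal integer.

Answer: 16

Derivation:
Chunk 1: stream[0..1]='5' size=0x5=5, data at stream[3..8]='305ir' -> body[0..5], body so far='305ir'
Chunk 2: stream[10..11]='5' size=0x5=5, data at stream[13..18]='hvzck' -> body[5..10], body so far='305irhvzck'
Chunk 3: stream[20..21]='4' size=0x4=4, data at stream[23..27]='trsg' -> body[10..14], body so far='305irhvzcktrsg'
Chunk 4: stream[29..30]='6' size=0x6=6, data at stream[32..38]='e9i06o' -> body[14..20], body so far='305irhvzcktrsge9i06o'
Chunk 5: stream[40..41]='0' size=0 (terminator). Final body='305irhvzcktrsge9i06o' (20 bytes)
Body byte 8 at stream offset 16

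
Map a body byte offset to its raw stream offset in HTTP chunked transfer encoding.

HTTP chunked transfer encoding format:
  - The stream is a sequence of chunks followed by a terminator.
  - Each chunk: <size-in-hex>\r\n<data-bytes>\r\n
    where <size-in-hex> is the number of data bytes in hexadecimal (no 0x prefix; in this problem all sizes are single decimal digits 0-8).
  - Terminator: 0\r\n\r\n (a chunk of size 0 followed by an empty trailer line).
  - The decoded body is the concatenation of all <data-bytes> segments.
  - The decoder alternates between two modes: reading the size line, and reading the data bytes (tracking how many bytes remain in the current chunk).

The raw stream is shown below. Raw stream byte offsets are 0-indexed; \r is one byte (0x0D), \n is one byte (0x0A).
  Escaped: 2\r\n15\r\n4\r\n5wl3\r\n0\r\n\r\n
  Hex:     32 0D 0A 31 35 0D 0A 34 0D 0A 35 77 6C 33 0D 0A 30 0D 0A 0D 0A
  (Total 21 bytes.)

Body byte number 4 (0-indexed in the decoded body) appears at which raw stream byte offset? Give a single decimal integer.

Answer: 12

Derivation:
Chunk 1: stream[0..1]='2' size=0x2=2, data at stream[3..5]='15' -> body[0..2], body so far='15'
Chunk 2: stream[7..8]='4' size=0x4=4, data at stream[10..14]='5wl3' -> body[2..6], body so far='155wl3'
Chunk 3: stream[16..17]='0' size=0 (terminator). Final body='155wl3' (6 bytes)
Body byte 4 at stream offset 12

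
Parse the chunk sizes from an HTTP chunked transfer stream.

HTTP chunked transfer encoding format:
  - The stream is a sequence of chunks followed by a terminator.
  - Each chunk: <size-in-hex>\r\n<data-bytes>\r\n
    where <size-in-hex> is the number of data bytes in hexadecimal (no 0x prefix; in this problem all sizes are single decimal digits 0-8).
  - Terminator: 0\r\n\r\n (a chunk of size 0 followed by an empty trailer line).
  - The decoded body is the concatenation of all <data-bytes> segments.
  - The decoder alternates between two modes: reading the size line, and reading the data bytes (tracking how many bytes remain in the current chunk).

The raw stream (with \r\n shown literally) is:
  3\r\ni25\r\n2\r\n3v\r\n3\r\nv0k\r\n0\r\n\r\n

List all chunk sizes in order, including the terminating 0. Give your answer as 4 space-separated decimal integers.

Chunk 1: stream[0..1]='3' size=0x3=3, data at stream[3..6]='i25' -> body[0..3], body so far='i25'
Chunk 2: stream[8..9]='2' size=0x2=2, data at stream[11..13]='3v' -> body[3..5], body so far='i253v'
Chunk 3: stream[15..16]='3' size=0x3=3, data at stream[18..21]='v0k' -> body[5..8], body so far='i253vv0k'
Chunk 4: stream[23..24]='0' size=0 (terminator). Final body='i253vv0k' (8 bytes)

Answer: 3 2 3 0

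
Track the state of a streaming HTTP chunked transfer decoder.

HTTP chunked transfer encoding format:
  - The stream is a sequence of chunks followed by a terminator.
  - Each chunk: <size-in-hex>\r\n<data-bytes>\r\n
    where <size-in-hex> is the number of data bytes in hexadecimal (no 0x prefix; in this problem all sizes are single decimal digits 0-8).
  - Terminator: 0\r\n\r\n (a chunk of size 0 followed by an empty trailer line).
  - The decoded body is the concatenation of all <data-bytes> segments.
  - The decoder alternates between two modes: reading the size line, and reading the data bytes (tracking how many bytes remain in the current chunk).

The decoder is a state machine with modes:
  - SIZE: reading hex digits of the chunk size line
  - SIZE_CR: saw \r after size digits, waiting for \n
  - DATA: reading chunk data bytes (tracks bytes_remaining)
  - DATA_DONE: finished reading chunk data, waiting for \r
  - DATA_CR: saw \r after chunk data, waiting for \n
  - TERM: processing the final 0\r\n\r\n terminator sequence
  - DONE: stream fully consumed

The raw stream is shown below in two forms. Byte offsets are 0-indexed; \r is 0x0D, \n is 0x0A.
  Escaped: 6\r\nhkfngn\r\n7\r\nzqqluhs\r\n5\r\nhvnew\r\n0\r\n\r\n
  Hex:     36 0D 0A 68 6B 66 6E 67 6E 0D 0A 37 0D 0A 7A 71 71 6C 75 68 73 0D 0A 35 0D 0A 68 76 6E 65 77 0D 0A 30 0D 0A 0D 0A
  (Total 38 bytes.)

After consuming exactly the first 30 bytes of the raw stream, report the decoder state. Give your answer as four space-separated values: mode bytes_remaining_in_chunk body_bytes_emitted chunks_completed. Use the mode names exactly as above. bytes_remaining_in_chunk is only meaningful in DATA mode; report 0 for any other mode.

Answer: DATA 1 17 2

Derivation:
Byte 0 = '6': mode=SIZE remaining=0 emitted=0 chunks_done=0
Byte 1 = 0x0D: mode=SIZE_CR remaining=0 emitted=0 chunks_done=0
Byte 2 = 0x0A: mode=DATA remaining=6 emitted=0 chunks_done=0
Byte 3 = 'h': mode=DATA remaining=5 emitted=1 chunks_done=0
Byte 4 = 'k': mode=DATA remaining=4 emitted=2 chunks_done=0
Byte 5 = 'f': mode=DATA remaining=3 emitted=3 chunks_done=0
Byte 6 = 'n': mode=DATA remaining=2 emitted=4 chunks_done=0
Byte 7 = 'g': mode=DATA remaining=1 emitted=5 chunks_done=0
Byte 8 = 'n': mode=DATA_DONE remaining=0 emitted=6 chunks_done=0
Byte 9 = 0x0D: mode=DATA_CR remaining=0 emitted=6 chunks_done=0
Byte 10 = 0x0A: mode=SIZE remaining=0 emitted=6 chunks_done=1
Byte 11 = '7': mode=SIZE remaining=0 emitted=6 chunks_done=1
Byte 12 = 0x0D: mode=SIZE_CR remaining=0 emitted=6 chunks_done=1
Byte 13 = 0x0A: mode=DATA remaining=7 emitted=6 chunks_done=1
Byte 14 = 'z': mode=DATA remaining=6 emitted=7 chunks_done=1
Byte 15 = 'q': mode=DATA remaining=5 emitted=8 chunks_done=1
Byte 16 = 'q': mode=DATA remaining=4 emitted=9 chunks_done=1
Byte 17 = 'l': mode=DATA remaining=3 emitted=10 chunks_done=1
Byte 18 = 'u': mode=DATA remaining=2 emitted=11 chunks_done=1
Byte 19 = 'h': mode=DATA remaining=1 emitted=12 chunks_done=1
Byte 20 = 's': mode=DATA_DONE remaining=0 emitted=13 chunks_done=1
Byte 21 = 0x0D: mode=DATA_CR remaining=0 emitted=13 chunks_done=1
Byte 22 = 0x0A: mode=SIZE remaining=0 emitted=13 chunks_done=2
Byte 23 = '5': mode=SIZE remaining=0 emitted=13 chunks_done=2
Byte 24 = 0x0D: mode=SIZE_CR remaining=0 emitted=13 chunks_done=2
Byte 25 = 0x0A: mode=DATA remaining=5 emitted=13 chunks_done=2
Byte 26 = 'h': mode=DATA remaining=4 emitted=14 chunks_done=2
Byte 27 = 'v': mode=DATA remaining=3 emitted=15 chunks_done=2
Byte 28 = 'n': mode=DATA remaining=2 emitted=16 chunks_done=2
Byte 29 = 'e': mode=DATA remaining=1 emitted=17 chunks_done=2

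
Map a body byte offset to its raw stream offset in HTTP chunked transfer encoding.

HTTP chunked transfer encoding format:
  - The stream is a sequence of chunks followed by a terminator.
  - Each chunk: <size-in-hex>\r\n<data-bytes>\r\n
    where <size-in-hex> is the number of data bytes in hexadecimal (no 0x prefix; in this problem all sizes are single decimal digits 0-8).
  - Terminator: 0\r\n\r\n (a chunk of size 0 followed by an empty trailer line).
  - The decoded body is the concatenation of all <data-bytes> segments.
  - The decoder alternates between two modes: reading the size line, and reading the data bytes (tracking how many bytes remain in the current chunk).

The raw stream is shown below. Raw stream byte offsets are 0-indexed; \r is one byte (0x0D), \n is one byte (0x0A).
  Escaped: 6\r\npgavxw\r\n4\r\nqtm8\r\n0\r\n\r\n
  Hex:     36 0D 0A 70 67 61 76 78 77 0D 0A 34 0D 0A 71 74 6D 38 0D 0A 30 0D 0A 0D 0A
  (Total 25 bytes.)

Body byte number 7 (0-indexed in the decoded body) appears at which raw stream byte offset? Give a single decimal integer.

Chunk 1: stream[0..1]='6' size=0x6=6, data at stream[3..9]='pgavxw' -> body[0..6], body so far='pgavxw'
Chunk 2: stream[11..12]='4' size=0x4=4, data at stream[14..18]='qtm8' -> body[6..10], body so far='pgavxwqtm8'
Chunk 3: stream[20..21]='0' size=0 (terminator). Final body='pgavxwqtm8' (10 bytes)
Body byte 7 at stream offset 15

Answer: 15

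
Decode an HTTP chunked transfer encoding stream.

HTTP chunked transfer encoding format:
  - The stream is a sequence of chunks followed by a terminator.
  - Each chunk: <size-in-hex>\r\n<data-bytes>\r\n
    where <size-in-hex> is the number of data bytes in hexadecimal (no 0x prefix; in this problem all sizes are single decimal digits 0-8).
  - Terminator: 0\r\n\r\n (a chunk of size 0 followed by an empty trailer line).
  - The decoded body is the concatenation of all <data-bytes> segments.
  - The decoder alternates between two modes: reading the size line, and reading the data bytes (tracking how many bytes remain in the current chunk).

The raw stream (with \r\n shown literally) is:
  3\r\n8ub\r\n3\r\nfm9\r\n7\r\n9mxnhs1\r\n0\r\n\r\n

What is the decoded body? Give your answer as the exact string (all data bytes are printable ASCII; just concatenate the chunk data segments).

Answer: 8ubfm99mxnhs1

Derivation:
Chunk 1: stream[0..1]='3' size=0x3=3, data at stream[3..6]='8ub' -> body[0..3], body so far='8ub'
Chunk 2: stream[8..9]='3' size=0x3=3, data at stream[11..14]='fm9' -> body[3..6], body so far='8ubfm9'
Chunk 3: stream[16..17]='7' size=0x7=7, data at stream[19..26]='9mxnhs1' -> body[6..13], body so far='8ubfm99mxnhs1'
Chunk 4: stream[28..29]='0' size=0 (terminator). Final body='8ubfm99mxnhs1' (13 bytes)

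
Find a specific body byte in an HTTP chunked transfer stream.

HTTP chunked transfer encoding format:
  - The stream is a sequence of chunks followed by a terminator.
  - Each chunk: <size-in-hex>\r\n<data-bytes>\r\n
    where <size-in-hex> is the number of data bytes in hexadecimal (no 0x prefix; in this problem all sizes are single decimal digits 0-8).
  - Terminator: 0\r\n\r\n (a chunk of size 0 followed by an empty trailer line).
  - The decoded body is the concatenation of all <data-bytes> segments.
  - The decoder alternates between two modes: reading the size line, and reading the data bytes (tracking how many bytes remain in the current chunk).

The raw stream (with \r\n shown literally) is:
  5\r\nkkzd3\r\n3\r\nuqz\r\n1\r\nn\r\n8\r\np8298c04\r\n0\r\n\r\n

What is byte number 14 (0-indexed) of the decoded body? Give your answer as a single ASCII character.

Chunk 1: stream[0..1]='5' size=0x5=5, data at stream[3..8]='kkzd3' -> body[0..5], body so far='kkzd3'
Chunk 2: stream[10..11]='3' size=0x3=3, data at stream[13..16]='uqz' -> body[5..8], body so far='kkzd3uqz'
Chunk 3: stream[18..19]='1' size=0x1=1, data at stream[21..22]='n' -> body[8..9], body so far='kkzd3uqzn'
Chunk 4: stream[24..25]='8' size=0x8=8, data at stream[27..35]='p8298c04' -> body[9..17], body so far='kkzd3uqznp8298c04'
Chunk 5: stream[37..38]='0' size=0 (terminator). Final body='kkzd3uqznp8298c04' (17 bytes)
Body byte 14 = 'c'

Answer: c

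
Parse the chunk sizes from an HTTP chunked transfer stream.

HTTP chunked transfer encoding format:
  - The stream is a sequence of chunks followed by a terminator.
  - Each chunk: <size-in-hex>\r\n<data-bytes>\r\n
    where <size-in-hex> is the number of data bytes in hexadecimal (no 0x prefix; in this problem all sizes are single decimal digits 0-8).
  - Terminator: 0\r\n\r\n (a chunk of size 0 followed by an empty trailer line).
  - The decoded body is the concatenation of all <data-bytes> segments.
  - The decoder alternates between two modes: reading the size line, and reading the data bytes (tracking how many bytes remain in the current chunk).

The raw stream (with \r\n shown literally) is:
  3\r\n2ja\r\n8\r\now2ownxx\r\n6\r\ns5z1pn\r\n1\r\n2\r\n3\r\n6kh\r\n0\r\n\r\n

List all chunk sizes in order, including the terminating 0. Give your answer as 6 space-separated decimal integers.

Chunk 1: stream[0..1]='3' size=0x3=3, data at stream[3..6]='2ja' -> body[0..3], body so far='2ja'
Chunk 2: stream[8..9]='8' size=0x8=8, data at stream[11..19]='ow2ownxx' -> body[3..11], body so far='2jaow2ownxx'
Chunk 3: stream[21..22]='6' size=0x6=6, data at stream[24..30]='s5z1pn' -> body[11..17], body so far='2jaow2ownxxs5z1pn'
Chunk 4: stream[32..33]='1' size=0x1=1, data at stream[35..36]='2' -> body[17..18], body so far='2jaow2ownxxs5z1pn2'
Chunk 5: stream[38..39]='3' size=0x3=3, data at stream[41..44]='6kh' -> body[18..21], body so far='2jaow2ownxxs5z1pn26kh'
Chunk 6: stream[46..47]='0' size=0 (terminator). Final body='2jaow2ownxxs5z1pn26kh' (21 bytes)

Answer: 3 8 6 1 3 0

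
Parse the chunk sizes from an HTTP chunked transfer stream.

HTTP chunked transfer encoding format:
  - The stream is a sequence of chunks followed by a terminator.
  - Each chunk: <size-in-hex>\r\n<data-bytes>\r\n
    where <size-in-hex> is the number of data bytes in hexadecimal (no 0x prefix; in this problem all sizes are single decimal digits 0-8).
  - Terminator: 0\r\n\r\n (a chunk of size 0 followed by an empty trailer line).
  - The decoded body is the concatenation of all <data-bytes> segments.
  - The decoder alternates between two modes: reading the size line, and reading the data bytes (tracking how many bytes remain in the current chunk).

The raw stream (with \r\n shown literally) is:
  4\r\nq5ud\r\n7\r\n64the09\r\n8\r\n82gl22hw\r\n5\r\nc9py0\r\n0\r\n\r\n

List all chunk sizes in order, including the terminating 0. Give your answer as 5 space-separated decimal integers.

Answer: 4 7 8 5 0

Derivation:
Chunk 1: stream[0..1]='4' size=0x4=4, data at stream[3..7]='q5ud' -> body[0..4], body so far='q5ud'
Chunk 2: stream[9..10]='7' size=0x7=7, data at stream[12..19]='64the09' -> body[4..11], body so far='q5ud64the09'
Chunk 3: stream[21..22]='8' size=0x8=8, data at stream[24..32]='82gl22hw' -> body[11..19], body so far='q5ud64the0982gl22hw'
Chunk 4: stream[34..35]='5' size=0x5=5, data at stream[37..42]='c9py0' -> body[19..24], body so far='q5ud64the0982gl22hwc9py0'
Chunk 5: stream[44..45]='0' size=0 (terminator). Final body='q5ud64the0982gl22hwc9py0' (24 bytes)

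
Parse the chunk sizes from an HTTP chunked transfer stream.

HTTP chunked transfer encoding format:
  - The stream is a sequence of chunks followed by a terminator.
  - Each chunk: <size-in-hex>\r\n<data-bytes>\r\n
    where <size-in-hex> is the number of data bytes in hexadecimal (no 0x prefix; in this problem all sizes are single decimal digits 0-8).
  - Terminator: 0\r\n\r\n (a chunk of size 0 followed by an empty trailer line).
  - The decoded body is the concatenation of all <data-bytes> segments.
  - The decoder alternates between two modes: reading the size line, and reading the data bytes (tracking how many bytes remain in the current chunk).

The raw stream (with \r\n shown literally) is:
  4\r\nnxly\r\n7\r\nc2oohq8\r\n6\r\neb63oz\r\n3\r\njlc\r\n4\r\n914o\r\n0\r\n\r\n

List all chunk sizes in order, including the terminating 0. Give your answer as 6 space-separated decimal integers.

Chunk 1: stream[0..1]='4' size=0x4=4, data at stream[3..7]='nxly' -> body[0..4], body so far='nxly'
Chunk 2: stream[9..10]='7' size=0x7=7, data at stream[12..19]='c2oohq8' -> body[4..11], body so far='nxlyc2oohq8'
Chunk 3: stream[21..22]='6' size=0x6=6, data at stream[24..30]='eb63oz' -> body[11..17], body so far='nxlyc2oohq8eb63oz'
Chunk 4: stream[32..33]='3' size=0x3=3, data at stream[35..38]='jlc' -> body[17..20], body so far='nxlyc2oohq8eb63ozjlc'
Chunk 5: stream[40..41]='4' size=0x4=4, data at stream[43..47]='914o' -> body[20..24], body so far='nxlyc2oohq8eb63ozjlc914o'
Chunk 6: stream[49..50]='0' size=0 (terminator). Final body='nxlyc2oohq8eb63ozjlc914o' (24 bytes)

Answer: 4 7 6 3 4 0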